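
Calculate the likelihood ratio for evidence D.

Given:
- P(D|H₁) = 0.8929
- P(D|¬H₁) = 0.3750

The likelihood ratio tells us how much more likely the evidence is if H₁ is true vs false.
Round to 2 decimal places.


Likelihood Ratio (LR) = P(D|H₁) / P(D|¬H₁)

LR = 0.8929 / 0.3750
   = 2.38

The evidence is 2.38 times more likely if H₁ is true than if H₁ is false.
Since LR > 1, the evidence supports H₁ over ¬H₁.


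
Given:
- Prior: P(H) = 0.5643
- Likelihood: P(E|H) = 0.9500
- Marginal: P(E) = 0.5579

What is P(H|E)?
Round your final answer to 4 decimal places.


Using Bayes' theorem:

P(H|E) = P(E|H) × P(H) / P(E)
       = 0.9500 × 0.5643 / 0.5579
       = 0.53608500 / 0.5579
       = 0.9609

The evidence strengthens our belief in H.
Prior: 0.5643 → Posterior: 0.9609


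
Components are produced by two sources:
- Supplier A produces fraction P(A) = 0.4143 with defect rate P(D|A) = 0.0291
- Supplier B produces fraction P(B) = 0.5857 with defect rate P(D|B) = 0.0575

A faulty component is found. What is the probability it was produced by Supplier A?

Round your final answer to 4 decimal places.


Let A = from Supplier A, D = faulty

Given:
- P(A) = 0.4143, P(B) = 0.5857
- P(D|A) = 0.0291, P(D|B) = 0.0575

Step 1: Find P(D)
P(D) = P(D|A)P(A) + P(D|B)P(B)
     = 0.0291 × 0.4143 + 0.0575 × 0.5857
     = 0.01205613 + 0.03367775
     = 0.04573388

Step 2: Apply Bayes' theorem
P(A|D) = P(D|A)P(A) / P(D)
       = 0.01205613 / 0.04573388
       = 0.2636


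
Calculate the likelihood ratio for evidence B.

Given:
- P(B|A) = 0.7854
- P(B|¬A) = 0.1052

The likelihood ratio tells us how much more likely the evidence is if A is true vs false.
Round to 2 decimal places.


Likelihood Ratio (LR) = P(B|A) / P(B|¬A)

LR = 0.7854 / 0.1052
   = 7.47

The evidence is 7.47 times more likely if A is true than if A is false.
LR > 1, so observing B raises the odds in favor of A.


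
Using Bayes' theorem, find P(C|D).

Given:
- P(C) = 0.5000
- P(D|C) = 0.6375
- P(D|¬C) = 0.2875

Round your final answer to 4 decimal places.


Bayes' theorem: P(C|D) = P(D|C) × P(C) / P(D)

Step 1: Calculate P(D) using law of total probability
P(D) = P(D|C)P(C) + P(D|¬C)P(¬C)
     = 0.6375 × 0.5000 + 0.2875 × 0.5000
     = 0.31875000 + 0.14375000
     = 0.46250000

Step 2: Apply Bayes' theorem
P(C|D) = P(D|C) × P(C) / P(D)
       = 0.31875000 / 0.46250000
       = 0.6892


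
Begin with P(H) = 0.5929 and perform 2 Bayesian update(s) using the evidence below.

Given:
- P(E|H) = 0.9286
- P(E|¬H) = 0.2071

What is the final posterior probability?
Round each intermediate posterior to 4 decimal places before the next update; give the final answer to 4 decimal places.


Sequential Bayesian updating:

Initial prior: P(H) = 0.5929

Update 1:
  P(E) = 0.9286 × 0.5929 + 0.2071 × 0.4071 = 0.55056694 + 0.08431041 = 0.63487735
  P(H|E) = 0.55056694 / 0.63487735 = 0.8672

Update 2:
  P(E) = 0.9286 × 0.8672 + 0.2071 × 0.1328 = 0.80528192 + 0.02750288 = 0.83278480
  P(H|E) = 0.80528192 / 0.83278480 = 0.9670

Final posterior: 0.9670


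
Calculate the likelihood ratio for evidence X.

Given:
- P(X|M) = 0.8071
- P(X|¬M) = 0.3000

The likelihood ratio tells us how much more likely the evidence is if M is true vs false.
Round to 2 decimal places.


Likelihood Ratio (LR) = P(X|M) / P(X|¬M)

LR = 0.8071 / 0.3000
   = 2.69

The evidence is 2.69 times more likely if M is true than if M is false.
Because LR exceeds 1, X is evidence for M.


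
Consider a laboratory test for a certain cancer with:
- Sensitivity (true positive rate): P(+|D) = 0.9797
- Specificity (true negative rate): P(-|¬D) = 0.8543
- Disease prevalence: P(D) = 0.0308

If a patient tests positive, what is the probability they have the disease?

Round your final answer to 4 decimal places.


Let D = has disease, + = positive test

Given:
- P(D) = 0.0308 (prevalence)
- P(+|D) = 0.9797 (sensitivity)
- P(-|¬D) = 0.8543 (specificity)
- P(+|¬D) = 0.1457 (false positive rate = 1 - specificity)

Step 1: Find P(+)
P(+) = P(+|D)P(D) + P(+|¬D)P(¬D)
     = 0.9797 × 0.0308 + 0.1457 × 0.9692
     = 0.03017476 + 0.14121244
     = 0.17138720

Step 2: Apply Bayes' theorem for P(D|+)
P(D|+) = P(+|D)P(D) / P(+)
       = 0.03017476 / 0.17138720
       = 0.1761


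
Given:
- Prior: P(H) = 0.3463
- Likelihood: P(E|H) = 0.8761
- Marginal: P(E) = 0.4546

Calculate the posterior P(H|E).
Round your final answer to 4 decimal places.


Using Bayes' theorem:

P(H|E) = P(E|H) × P(H) / P(E)
       = 0.8761 × 0.3463 / 0.4546
       = 0.30339343 / 0.4546
       = 0.6674

The evidence strengthens our belief in H.
Prior: 0.3463 → Posterior: 0.6674


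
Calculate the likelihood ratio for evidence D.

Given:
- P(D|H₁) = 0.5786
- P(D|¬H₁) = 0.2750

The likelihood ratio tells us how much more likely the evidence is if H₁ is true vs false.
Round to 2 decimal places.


Likelihood Ratio (LR) = P(D|H₁) / P(D|¬H₁)

LR = 0.5786 / 0.2750
   = 2.10

The evidence is 2.10 times more likely if H₁ is true than if H₁ is false.
Because LR exceeds 1, D is evidence for H₁.


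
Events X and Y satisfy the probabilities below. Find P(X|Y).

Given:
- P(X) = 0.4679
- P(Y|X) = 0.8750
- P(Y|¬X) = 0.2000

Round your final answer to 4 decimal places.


Bayes' theorem: P(X|Y) = P(Y|X) × P(X) / P(Y)

Step 1: Calculate P(Y) using law of total probability
P(Y) = P(Y|X)P(X) + P(Y|¬X)P(¬X)
     = 0.8750 × 0.4679 + 0.2000 × 0.5321
     = 0.40941250 + 0.10642000
     = 0.51583250

Step 2: Apply Bayes' theorem
P(X|Y) = P(Y|X) × P(X) / P(Y)
       = 0.40941250 / 0.51583250
       = 0.7937


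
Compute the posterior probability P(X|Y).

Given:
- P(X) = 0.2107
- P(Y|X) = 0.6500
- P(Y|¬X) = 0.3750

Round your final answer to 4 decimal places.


Bayes' theorem: P(X|Y) = P(Y|X) × P(X) / P(Y)

Step 1: Calculate P(Y) using law of total probability
P(Y) = P(Y|X)P(X) + P(Y|¬X)P(¬X)
     = 0.6500 × 0.2107 + 0.3750 × 0.7893
     = 0.13695500 + 0.29598750
     = 0.43294250

Step 2: Apply Bayes' theorem
P(X|Y) = P(Y|X) × P(X) / P(Y)
       = 0.13695500 / 0.43294250
       = 0.3163


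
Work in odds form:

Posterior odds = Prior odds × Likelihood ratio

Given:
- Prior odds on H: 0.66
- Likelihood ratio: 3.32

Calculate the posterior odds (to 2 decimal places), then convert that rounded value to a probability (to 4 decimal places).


Step 1: Calculate posterior odds
Posterior odds = Prior odds × LR
               = 0.66 × 3.32
               = 2.19

Step 2: Convert to probability
P(H|E) = Posterior odds / (1 + Posterior odds)
       = 2.19 / (1 + 2.19)
       = 2.19 / 3.19
       = 0.6865

The evidence increased P(H) from 0.3976 to 0.6865.


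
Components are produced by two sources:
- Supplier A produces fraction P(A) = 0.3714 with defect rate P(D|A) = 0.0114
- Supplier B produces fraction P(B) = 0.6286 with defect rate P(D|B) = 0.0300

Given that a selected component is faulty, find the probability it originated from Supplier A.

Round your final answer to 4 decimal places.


Let A = from Supplier A, D = faulty

Given:
- P(A) = 0.3714, P(B) = 0.6286
- P(D|A) = 0.0114, P(D|B) = 0.0300

Step 1: Find P(D)
P(D) = P(D|A)P(A) + P(D|B)P(B)
     = 0.0114 × 0.3714 + 0.0300 × 0.6286
     = 0.00423396 + 0.01885800
     = 0.02309196

Step 2: Apply Bayes' theorem
P(A|D) = P(D|A)P(A) / P(D)
       = 0.00423396 / 0.02309196
       = 0.1834


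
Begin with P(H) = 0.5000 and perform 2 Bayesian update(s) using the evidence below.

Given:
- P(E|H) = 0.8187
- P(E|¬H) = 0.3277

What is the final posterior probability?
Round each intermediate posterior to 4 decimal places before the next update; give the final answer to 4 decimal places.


Sequential Bayesian updating:

Initial prior: P(H) = 0.5000

Update 1:
  P(E) = 0.8187 × 0.5000 + 0.3277 × 0.5000 = 0.40935000 + 0.16385000 = 0.57320000
  P(H|E) = 0.40935000 / 0.57320000 = 0.7141

Update 2:
  P(E) = 0.8187 × 0.7141 + 0.3277 × 0.2859 = 0.58463367 + 0.09368943 = 0.67832310
  P(H|E) = 0.58463367 / 0.67832310 = 0.8619

Final posterior: 0.8619


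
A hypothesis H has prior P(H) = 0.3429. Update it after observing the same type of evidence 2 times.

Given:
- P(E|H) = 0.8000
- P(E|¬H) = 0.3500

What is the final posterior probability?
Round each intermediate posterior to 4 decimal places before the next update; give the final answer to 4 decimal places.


Sequential Bayesian updating:

Initial prior: P(H) = 0.3429

Update 1:
  P(E) = 0.8000 × 0.3429 + 0.3500 × 0.6571 = 0.27432000 + 0.22998500 = 0.50430500
  P(H|E) = 0.27432000 / 0.50430500 = 0.5440

Update 2:
  P(E) = 0.8000 × 0.5440 + 0.3500 × 0.4560 = 0.43520000 + 0.15960000 = 0.59480000
  P(H|E) = 0.43520000 / 0.59480000 = 0.7317

Final posterior: 0.7317


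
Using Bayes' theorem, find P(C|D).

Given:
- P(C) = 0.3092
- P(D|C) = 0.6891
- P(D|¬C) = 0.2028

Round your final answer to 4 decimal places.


Bayes' theorem: P(C|D) = P(D|C) × P(C) / P(D)

Step 1: Calculate P(D) using law of total probability
P(D) = P(D|C)P(C) + P(D|¬C)P(¬C)
     = 0.6891 × 0.3092 + 0.2028 × 0.6908
     = 0.21306972 + 0.14009424
     = 0.35316396

Step 2: Apply Bayes' theorem
P(C|D) = P(D|C) × P(C) / P(D)
       = 0.21306972 / 0.35316396
       = 0.6033


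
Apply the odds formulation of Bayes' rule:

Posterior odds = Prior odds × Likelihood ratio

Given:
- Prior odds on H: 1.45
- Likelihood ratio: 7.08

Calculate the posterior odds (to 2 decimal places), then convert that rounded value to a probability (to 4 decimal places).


Step 1: Calculate posterior odds
Posterior odds = Prior odds × LR
               = 1.45 × 7.08
               = 10.27

Step 2: Convert to probability
P(H|E) = Posterior odds / (1 + Posterior odds)
       = 10.27 / (1 + 10.27)
       = 10.27 / 11.27
       = 0.9113

The evidence increased P(H) from 0.5918 to 0.9113.


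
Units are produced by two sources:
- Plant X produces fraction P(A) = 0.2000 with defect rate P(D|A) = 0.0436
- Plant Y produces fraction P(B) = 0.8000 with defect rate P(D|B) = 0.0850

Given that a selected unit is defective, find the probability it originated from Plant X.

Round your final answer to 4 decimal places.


Let A = from Plant X, D = defective

Given:
- P(A) = 0.2000, P(B) = 0.8000
- P(D|A) = 0.0436, P(D|B) = 0.0850

Step 1: Find P(D)
P(D) = P(D|A)P(A) + P(D|B)P(B)
     = 0.0436 × 0.2000 + 0.0850 × 0.8000
     = 0.00872000 + 0.06800000
     = 0.07672000

Step 2: Apply Bayes' theorem
P(A|D) = P(D|A)P(A) / P(D)
       = 0.00872000 / 0.07672000
       = 0.1137


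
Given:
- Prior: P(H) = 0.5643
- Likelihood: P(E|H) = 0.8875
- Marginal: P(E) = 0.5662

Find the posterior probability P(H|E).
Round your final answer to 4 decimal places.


Using Bayes' theorem:

P(H|E) = P(E|H) × P(H) / P(E)
       = 0.8875 × 0.5643 / 0.5662
       = 0.50081625 / 0.5662
       = 0.8845

The evidence strengthens our belief in H.
Prior: 0.5643 → Posterior: 0.8845


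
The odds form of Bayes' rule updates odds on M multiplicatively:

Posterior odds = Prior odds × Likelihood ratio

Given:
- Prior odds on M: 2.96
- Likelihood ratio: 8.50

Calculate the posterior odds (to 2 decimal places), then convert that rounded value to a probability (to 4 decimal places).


Step 1: Calculate posterior odds
Posterior odds = Prior odds × LR
               = 2.96 × 8.50
               = 25.16

Step 2: Convert to probability
P(M|E) = Posterior odds / (1 + Posterior odds)
       = 25.16 / (1 + 25.16)
       = 25.16 / 26.16
       = 0.9618

The evidence increased P(M) from 0.7475 to 0.9618.


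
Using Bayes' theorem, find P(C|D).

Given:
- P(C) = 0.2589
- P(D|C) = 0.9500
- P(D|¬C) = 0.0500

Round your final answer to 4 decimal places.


Bayes' theorem: P(C|D) = P(D|C) × P(C) / P(D)

Step 1: Calculate P(D) using law of total probability
P(D) = P(D|C)P(C) + P(D|¬C)P(¬C)
     = 0.9500 × 0.2589 + 0.0500 × 0.7411
     = 0.24595500 + 0.03705500
     = 0.28301000

Step 2: Apply Bayes' theorem
P(C|D) = P(D|C) × P(C) / P(D)
       = 0.24595500 / 0.28301000
       = 0.8691


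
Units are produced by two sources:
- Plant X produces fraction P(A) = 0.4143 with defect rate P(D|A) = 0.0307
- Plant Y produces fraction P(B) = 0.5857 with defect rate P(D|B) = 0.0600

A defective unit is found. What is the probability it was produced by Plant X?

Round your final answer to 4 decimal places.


Let A = from Plant X, D = defective

Given:
- P(A) = 0.4143, P(B) = 0.5857
- P(D|A) = 0.0307, P(D|B) = 0.0600

Step 1: Find P(D)
P(D) = P(D|A)P(A) + P(D|B)P(B)
     = 0.0307 × 0.4143 + 0.0600 × 0.5857
     = 0.01271901 + 0.03514200
     = 0.04786101

Step 2: Apply Bayes' theorem
P(A|D) = P(D|A)P(A) / P(D)
       = 0.01271901 / 0.04786101
       = 0.2657


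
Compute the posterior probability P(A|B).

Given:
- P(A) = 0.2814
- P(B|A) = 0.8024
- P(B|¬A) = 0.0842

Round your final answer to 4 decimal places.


Bayes' theorem: P(A|B) = P(B|A) × P(A) / P(B)

Step 1: Calculate P(B) using law of total probability
P(B) = P(B|A)P(A) + P(B|¬A)P(¬A)
     = 0.8024 × 0.2814 + 0.0842 × 0.7186
     = 0.22579536 + 0.06050612
     = 0.28630148

Step 2: Apply Bayes' theorem
P(A|B) = P(B|A) × P(A) / P(B)
       = 0.22579536 / 0.28630148
       = 0.7887


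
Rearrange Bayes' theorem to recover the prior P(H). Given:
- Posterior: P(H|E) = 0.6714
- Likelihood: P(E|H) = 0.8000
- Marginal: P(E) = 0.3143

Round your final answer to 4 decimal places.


From Bayes' theorem: P(H|E) = P(E|H) × P(H) / P(E)

Rearranging for P(H):
P(H) = P(H|E) × P(E) / P(E|H)
     = 0.6714 × 0.3143 / 0.8000
     = 0.21102102 / 0.8000
     = 0.2638


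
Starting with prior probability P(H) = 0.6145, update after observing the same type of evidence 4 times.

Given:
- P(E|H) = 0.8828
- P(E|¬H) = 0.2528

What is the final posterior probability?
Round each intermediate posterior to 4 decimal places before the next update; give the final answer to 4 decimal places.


Sequential Bayesian updating:

Initial prior: P(H) = 0.6145

Update 1:
  P(E) = 0.8828 × 0.6145 + 0.2528 × 0.3855 = 0.54248060 + 0.09745440 = 0.63993500
  P(H|E) = 0.54248060 / 0.63993500 = 0.8477

Update 2:
  P(E) = 0.8828 × 0.8477 + 0.2528 × 0.1523 = 0.74834956 + 0.03850144 = 0.78685100
  P(H|E) = 0.74834956 / 0.78685100 = 0.9511

Update 3:
  P(E) = 0.8828 × 0.9511 + 0.2528 × 0.0489 = 0.83963108 + 0.01236192 = 0.85199300
  P(H|E) = 0.83963108 / 0.85199300 = 0.9855

Update 4:
  P(E) = 0.8828 × 0.9855 + 0.2528 × 0.0145 = 0.86999940 + 0.00366560 = 0.87366500
  P(H|E) = 0.86999940 / 0.87366500 = 0.9958

Final posterior: 0.9958


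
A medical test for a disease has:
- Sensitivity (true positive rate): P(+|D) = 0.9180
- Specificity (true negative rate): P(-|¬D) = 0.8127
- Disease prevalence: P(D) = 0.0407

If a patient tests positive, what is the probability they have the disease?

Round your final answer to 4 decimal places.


Let D = has disease, + = positive test

Given:
- P(D) = 0.0407 (prevalence)
- P(+|D) = 0.9180 (sensitivity)
- P(-|¬D) = 0.8127 (specificity)
- P(+|¬D) = 0.1873 (false positive rate = 1 - specificity)

Step 1: Find P(+)
P(+) = P(+|D)P(D) + P(+|¬D)P(¬D)
     = 0.9180 × 0.0407 + 0.1873 × 0.9593
     = 0.03736260 + 0.17967689
     = 0.21703949

Step 2: Apply Bayes' theorem for P(D|+)
P(D|+) = P(+|D)P(D) / P(+)
       = 0.03736260 / 0.21703949
       = 0.1721


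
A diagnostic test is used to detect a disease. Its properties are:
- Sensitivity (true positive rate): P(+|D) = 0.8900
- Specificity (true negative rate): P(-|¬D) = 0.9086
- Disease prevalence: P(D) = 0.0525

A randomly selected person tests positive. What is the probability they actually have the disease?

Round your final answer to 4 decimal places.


Let D = has disease, + = positive test

Given:
- P(D) = 0.0525 (prevalence)
- P(+|D) = 0.8900 (sensitivity)
- P(-|¬D) = 0.9086 (specificity)
- P(+|¬D) = 0.0914 (false positive rate = 1 - specificity)

Step 1: Find P(+)
P(+) = P(+|D)P(D) + P(+|¬D)P(¬D)
     = 0.8900 × 0.0525 + 0.0914 × 0.9475
     = 0.04672500 + 0.08660150
     = 0.13332650

Step 2: Apply Bayes' theorem for P(D|+)
P(D|+) = P(+|D)P(D) / P(+)
       = 0.04672500 / 0.13332650
       = 0.3505


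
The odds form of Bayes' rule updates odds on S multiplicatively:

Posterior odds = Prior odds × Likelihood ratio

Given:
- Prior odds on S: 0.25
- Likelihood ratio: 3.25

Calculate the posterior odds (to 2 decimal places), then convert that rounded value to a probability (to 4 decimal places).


Step 1: Calculate posterior odds
Posterior odds = Prior odds × LR
               = 0.25 × 3.25
               = 0.81

Step 2: Convert to probability
P(S|E) = Posterior odds / (1 + Posterior odds)
       = 0.81 / (1 + 0.81)
       = 0.81 / 1.81
       = 0.4475

The evidence increased P(S) from 0.2000 to 0.4475.


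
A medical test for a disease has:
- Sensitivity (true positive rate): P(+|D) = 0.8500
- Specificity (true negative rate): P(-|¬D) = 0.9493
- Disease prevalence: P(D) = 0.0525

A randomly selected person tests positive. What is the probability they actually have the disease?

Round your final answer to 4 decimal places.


Let D = has disease, + = positive test

Given:
- P(D) = 0.0525 (prevalence)
- P(+|D) = 0.8500 (sensitivity)
- P(-|¬D) = 0.9493 (specificity)
- P(+|¬D) = 0.0507 (false positive rate = 1 - specificity)

Step 1: Find P(+)
P(+) = P(+|D)P(D) + P(+|¬D)P(¬D)
     = 0.8500 × 0.0525 + 0.0507 × 0.9475
     = 0.04462500 + 0.04803825
     = 0.09266325

Step 2: Apply Bayes' theorem for P(D|+)
P(D|+) = P(+|D)P(D) / P(+)
       = 0.04462500 / 0.09266325
       = 0.4816


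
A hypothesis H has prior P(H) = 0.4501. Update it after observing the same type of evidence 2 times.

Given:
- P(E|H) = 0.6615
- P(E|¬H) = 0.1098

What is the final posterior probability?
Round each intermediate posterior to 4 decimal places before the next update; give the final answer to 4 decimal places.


Sequential Bayesian updating:

Initial prior: P(H) = 0.4501

Update 1:
  P(E) = 0.6615 × 0.4501 + 0.1098 × 0.5499 = 0.29774115 + 0.06037902 = 0.35812017
  P(H|E) = 0.29774115 / 0.35812017 = 0.8314

Update 2:
  P(E) = 0.6615 × 0.8314 + 0.1098 × 0.1686 = 0.54997110 + 0.01851228 = 0.56848338
  P(H|E) = 0.54997110 / 0.56848338 = 0.9674

Final posterior: 0.9674


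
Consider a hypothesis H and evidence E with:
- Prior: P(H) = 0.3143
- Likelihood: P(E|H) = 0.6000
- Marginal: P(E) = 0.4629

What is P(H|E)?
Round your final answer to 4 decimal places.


Using Bayes' theorem:

P(H|E) = P(E|H) × P(H) / P(E)
       = 0.6000 × 0.3143 / 0.4629
       = 0.18858000 / 0.4629
       = 0.4074

The evidence strengthens our belief in H.
Prior: 0.3143 → Posterior: 0.4074


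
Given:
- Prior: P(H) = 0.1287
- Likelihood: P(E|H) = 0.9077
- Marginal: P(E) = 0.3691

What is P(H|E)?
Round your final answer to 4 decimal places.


Using Bayes' theorem:

P(H|E) = P(E|H) × P(H) / P(E)
       = 0.9077 × 0.1287 / 0.3691
       = 0.11682099 / 0.3691
       = 0.3165

The evidence strengthens our belief in H.
Prior: 0.1287 → Posterior: 0.3165


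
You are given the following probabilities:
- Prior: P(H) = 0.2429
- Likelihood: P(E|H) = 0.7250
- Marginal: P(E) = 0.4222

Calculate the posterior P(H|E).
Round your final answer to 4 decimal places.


Using Bayes' theorem:

P(H|E) = P(E|H) × P(H) / P(E)
       = 0.7250 × 0.2429 / 0.4222
       = 0.17610250 / 0.4222
       = 0.4171

The evidence strengthens our belief in H.
Prior: 0.2429 → Posterior: 0.4171


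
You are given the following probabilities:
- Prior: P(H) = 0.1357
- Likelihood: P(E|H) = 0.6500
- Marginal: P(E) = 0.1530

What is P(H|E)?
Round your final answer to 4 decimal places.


Using Bayes' theorem:

P(H|E) = P(E|H) × P(H) / P(E)
       = 0.6500 × 0.1357 / 0.1530
       = 0.08820500 / 0.1530
       = 0.5765

The evidence strengthens our belief in H.
Prior: 0.1357 → Posterior: 0.5765


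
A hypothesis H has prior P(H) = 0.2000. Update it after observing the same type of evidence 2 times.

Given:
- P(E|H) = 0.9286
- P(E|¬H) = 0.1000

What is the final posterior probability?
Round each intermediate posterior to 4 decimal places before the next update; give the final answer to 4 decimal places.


Sequential Bayesian updating:

Initial prior: P(H) = 0.2000

Update 1:
  P(E) = 0.9286 × 0.2000 + 0.1000 × 0.8000 = 0.18572000 + 0.08000000 = 0.26572000
  P(H|E) = 0.18572000 / 0.26572000 = 0.6989

Update 2:
  P(E) = 0.9286 × 0.6989 + 0.1000 × 0.3011 = 0.64899854 + 0.03011000 = 0.67910854
  P(H|E) = 0.64899854 / 0.67910854 = 0.9557

Final posterior: 0.9557


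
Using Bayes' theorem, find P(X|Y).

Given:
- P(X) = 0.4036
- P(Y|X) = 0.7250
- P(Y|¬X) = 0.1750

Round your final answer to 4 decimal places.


Bayes' theorem: P(X|Y) = P(Y|X) × P(X) / P(Y)

Step 1: Calculate P(Y) using law of total probability
P(Y) = P(Y|X)P(X) + P(Y|¬X)P(¬X)
     = 0.7250 × 0.4036 + 0.1750 × 0.5964
     = 0.29261000 + 0.10437000
     = 0.39698000

Step 2: Apply Bayes' theorem
P(X|Y) = P(Y|X) × P(X) / P(Y)
       = 0.29261000 / 0.39698000
       = 0.7371


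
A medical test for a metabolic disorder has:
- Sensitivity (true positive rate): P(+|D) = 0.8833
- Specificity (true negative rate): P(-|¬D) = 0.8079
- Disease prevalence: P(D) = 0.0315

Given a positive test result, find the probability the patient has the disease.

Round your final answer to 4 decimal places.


Let D = has disease, + = positive test

Given:
- P(D) = 0.0315 (prevalence)
- P(+|D) = 0.8833 (sensitivity)
- P(-|¬D) = 0.8079 (specificity)
- P(+|¬D) = 0.1921 (false positive rate = 1 - specificity)

Step 1: Find P(+)
P(+) = P(+|D)P(D) + P(+|¬D)P(¬D)
     = 0.8833 × 0.0315 + 0.1921 × 0.9685
     = 0.02782395 + 0.18604885
     = 0.21387280

Step 2: Apply Bayes' theorem for P(D|+)
P(D|+) = P(+|D)P(D) / P(+)
       = 0.02782395 / 0.21387280
       = 0.1301


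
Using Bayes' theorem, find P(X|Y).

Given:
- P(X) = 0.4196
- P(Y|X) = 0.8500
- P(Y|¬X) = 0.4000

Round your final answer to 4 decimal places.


Bayes' theorem: P(X|Y) = P(Y|X) × P(X) / P(Y)

Step 1: Calculate P(Y) using law of total probability
P(Y) = P(Y|X)P(X) + P(Y|¬X)P(¬X)
     = 0.8500 × 0.4196 + 0.4000 × 0.5804
     = 0.35666000 + 0.23216000
     = 0.58882000

Step 2: Apply Bayes' theorem
P(X|Y) = P(Y|X) × P(X) / P(Y)
       = 0.35666000 / 0.58882000
       = 0.6057


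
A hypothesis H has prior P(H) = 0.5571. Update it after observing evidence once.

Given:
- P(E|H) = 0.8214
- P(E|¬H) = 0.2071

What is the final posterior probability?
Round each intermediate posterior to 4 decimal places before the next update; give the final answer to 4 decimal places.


Sequential Bayesian updating:

Initial prior: P(H) = 0.5571

Update 1:
  P(E) = 0.8214 × 0.5571 + 0.2071 × 0.4429 = 0.45760194 + 0.09172459 = 0.54932653
  P(H|E) = 0.45760194 / 0.54932653 = 0.8330

Final posterior: 0.8330


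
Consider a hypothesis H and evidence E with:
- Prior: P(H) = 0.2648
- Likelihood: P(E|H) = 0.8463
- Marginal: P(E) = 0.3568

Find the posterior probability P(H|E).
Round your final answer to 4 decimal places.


Using Bayes' theorem:

P(H|E) = P(E|H) × P(H) / P(E)
       = 0.8463 × 0.2648 / 0.3568
       = 0.22410024 / 0.3568
       = 0.6281

The evidence strengthens our belief in H.
Prior: 0.2648 → Posterior: 0.6281


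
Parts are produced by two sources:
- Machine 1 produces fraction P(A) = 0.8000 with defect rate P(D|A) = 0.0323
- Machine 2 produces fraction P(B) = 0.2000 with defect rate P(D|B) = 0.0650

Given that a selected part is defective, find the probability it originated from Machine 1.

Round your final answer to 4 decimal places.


Let A = from Machine 1, D = defective

Given:
- P(A) = 0.8000, P(B) = 0.2000
- P(D|A) = 0.0323, P(D|B) = 0.0650

Step 1: Find P(D)
P(D) = P(D|A)P(A) + P(D|B)P(B)
     = 0.0323 × 0.8000 + 0.0650 × 0.2000
     = 0.02584000 + 0.01300000
     = 0.03884000

Step 2: Apply Bayes' theorem
P(A|D) = P(D|A)P(A) / P(D)
       = 0.02584000 / 0.03884000
       = 0.6653


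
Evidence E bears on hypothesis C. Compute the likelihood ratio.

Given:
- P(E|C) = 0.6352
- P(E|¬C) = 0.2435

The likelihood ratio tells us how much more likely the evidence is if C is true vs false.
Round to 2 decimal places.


Likelihood Ratio (LR) = P(E|C) / P(E|¬C)

LR = 0.6352 / 0.2435
   = 2.61

The evidence is 2.61 times more likely if C is true than if C is false.
LR > 1, so observing E raises the odds in favor of C.


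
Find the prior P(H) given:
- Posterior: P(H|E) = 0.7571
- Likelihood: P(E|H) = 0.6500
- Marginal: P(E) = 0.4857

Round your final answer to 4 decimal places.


From Bayes' theorem: P(H|E) = P(E|H) × P(H) / P(E)

Rearranging for P(H):
P(H) = P(H|E) × P(E) / P(E|H)
     = 0.7571 × 0.4857 / 0.6500
     = 0.36772347 / 0.6500
     = 0.5657


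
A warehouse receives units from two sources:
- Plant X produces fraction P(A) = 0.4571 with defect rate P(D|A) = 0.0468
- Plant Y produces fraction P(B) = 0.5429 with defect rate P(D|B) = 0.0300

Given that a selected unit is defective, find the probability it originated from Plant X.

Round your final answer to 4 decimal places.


Let A = from Plant X, D = defective

Given:
- P(A) = 0.4571, P(B) = 0.5429
- P(D|A) = 0.0468, P(D|B) = 0.0300

Step 1: Find P(D)
P(D) = P(D|A)P(A) + P(D|B)P(B)
     = 0.0468 × 0.4571 + 0.0300 × 0.5429
     = 0.02139228 + 0.01628700
     = 0.03767928

Step 2: Apply Bayes' theorem
P(A|D) = P(D|A)P(A) / P(D)
       = 0.02139228 / 0.03767928
       = 0.5677


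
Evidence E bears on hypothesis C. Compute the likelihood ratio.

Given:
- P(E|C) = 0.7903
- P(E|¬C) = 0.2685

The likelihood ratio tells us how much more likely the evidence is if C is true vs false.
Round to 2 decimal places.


Likelihood Ratio (LR) = P(E|C) / P(E|¬C)

LR = 0.7903 / 0.2685
   = 2.94

The evidence is 2.94 times more likely if C is true than if C is false.
LR > 1, so observing E raises the odds in favor of C.


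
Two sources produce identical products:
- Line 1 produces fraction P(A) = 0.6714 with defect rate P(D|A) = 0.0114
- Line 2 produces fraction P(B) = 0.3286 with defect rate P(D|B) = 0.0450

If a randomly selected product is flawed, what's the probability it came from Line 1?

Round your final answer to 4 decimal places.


Let A = from Line 1, D = flawed

Given:
- P(A) = 0.6714, P(B) = 0.3286
- P(D|A) = 0.0114, P(D|B) = 0.0450

Step 1: Find P(D)
P(D) = P(D|A)P(A) + P(D|B)P(B)
     = 0.0114 × 0.6714 + 0.0450 × 0.3286
     = 0.00765396 + 0.01478700
     = 0.02244096

Step 2: Apply Bayes' theorem
P(A|D) = P(D|A)P(A) / P(D)
       = 0.00765396 / 0.02244096
       = 0.3411


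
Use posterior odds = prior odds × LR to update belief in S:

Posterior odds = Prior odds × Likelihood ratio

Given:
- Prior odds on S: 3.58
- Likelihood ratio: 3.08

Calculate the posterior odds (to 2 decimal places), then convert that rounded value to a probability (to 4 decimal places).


Step 1: Calculate posterior odds
Posterior odds = Prior odds × LR
               = 3.58 × 3.08
               = 11.03

Step 2: Convert to probability
P(S|E) = Posterior odds / (1 + Posterior odds)
       = 11.03 / (1 + 11.03)
       = 11.03 / 12.03
       = 0.9169

The evidence increased P(S) from 0.7817 to 0.9169.


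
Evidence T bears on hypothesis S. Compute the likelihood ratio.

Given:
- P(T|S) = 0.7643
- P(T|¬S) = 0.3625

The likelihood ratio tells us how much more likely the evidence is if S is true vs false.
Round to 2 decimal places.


Likelihood Ratio (LR) = P(T|S) / P(T|¬S)

LR = 0.7643 / 0.3625
   = 2.11

The evidence is 2.11 times more likely if S is true than if S is false.
Because LR exceeds 1, T is evidence for S.


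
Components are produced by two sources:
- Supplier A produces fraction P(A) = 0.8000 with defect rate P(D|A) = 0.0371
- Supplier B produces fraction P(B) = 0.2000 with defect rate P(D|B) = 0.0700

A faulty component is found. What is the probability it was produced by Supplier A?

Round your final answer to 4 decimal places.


Let A = from Supplier A, D = faulty

Given:
- P(A) = 0.8000, P(B) = 0.2000
- P(D|A) = 0.0371, P(D|B) = 0.0700

Step 1: Find P(D)
P(D) = P(D|A)P(A) + P(D|B)P(B)
     = 0.0371 × 0.8000 + 0.0700 × 0.2000
     = 0.02968000 + 0.01400000
     = 0.04368000

Step 2: Apply Bayes' theorem
P(A|D) = P(D|A)P(A) / P(D)
       = 0.02968000 / 0.04368000
       = 0.6795


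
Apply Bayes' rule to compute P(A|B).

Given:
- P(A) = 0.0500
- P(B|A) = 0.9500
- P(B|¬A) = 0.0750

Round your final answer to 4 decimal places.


Bayes' theorem: P(A|B) = P(B|A) × P(A) / P(B)

Step 1: Calculate P(B) using law of total probability
P(B) = P(B|A)P(A) + P(B|¬A)P(¬A)
     = 0.9500 × 0.0500 + 0.0750 × 0.9500
     = 0.04750000 + 0.07125000
     = 0.11875000

Step 2: Apply Bayes' theorem
P(A|B) = P(B|A) × P(A) / P(B)
       = 0.04750000 / 0.11875000
       = 0.4000


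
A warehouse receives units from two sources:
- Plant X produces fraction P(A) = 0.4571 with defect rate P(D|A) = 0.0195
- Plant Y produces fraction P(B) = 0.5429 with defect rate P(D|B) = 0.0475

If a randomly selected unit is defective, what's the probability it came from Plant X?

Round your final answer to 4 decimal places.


Let A = from Plant X, D = defective

Given:
- P(A) = 0.4571, P(B) = 0.5429
- P(D|A) = 0.0195, P(D|B) = 0.0475

Step 1: Find P(D)
P(D) = P(D|A)P(A) + P(D|B)P(B)
     = 0.0195 × 0.4571 + 0.0475 × 0.5429
     = 0.00891345 + 0.02578775
     = 0.03470120

Step 2: Apply Bayes' theorem
P(A|D) = P(D|A)P(A) / P(D)
       = 0.00891345 / 0.03470120
       = 0.2569


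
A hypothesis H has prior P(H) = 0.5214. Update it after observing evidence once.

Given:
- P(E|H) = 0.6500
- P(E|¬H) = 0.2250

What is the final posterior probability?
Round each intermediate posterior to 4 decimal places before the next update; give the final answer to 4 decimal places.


Sequential Bayesian updating:

Initial prior: P(H) = 0.5214

Update 1:
  P(E) = 0.6500 × 0.5214 + 0.2250 × 0.4786 = 0.33891000 + 0.10768500 = 0.44659500
  P(H|E) = 0.33891000 / 0.44659500 = 0.7589

Final posterior: 0.7589


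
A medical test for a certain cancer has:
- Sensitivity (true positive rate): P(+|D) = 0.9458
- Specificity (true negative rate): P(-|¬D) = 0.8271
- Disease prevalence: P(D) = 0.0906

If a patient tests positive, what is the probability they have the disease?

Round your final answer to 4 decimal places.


Let D = has disease, + = positive test

Given:
- P(D) = 0.0906 (prevalence)
- P(+|D) = 0.9458 (sensitivity)
- P(-|¬D) = 0.8271 (specificity)
- P(+|¬D) = 0.1729 (false positive rate = 1 - specificity)

Step 1: Find P(+)
P(+) = P(+|D)P(D) + P(+|¬D)P(¬D)
     = 0.9458 × 0.0906 + 0.1729 × 0.9094
     = 0.08568948 + 0.15723526
     = 0.24292474

Step 2: Apply Bayes' theorem for P(D|+)
P(D|+) = P(+|D)P(D) / P(+)
       = 0.08568948 / 0.24292474
       = 0.3527


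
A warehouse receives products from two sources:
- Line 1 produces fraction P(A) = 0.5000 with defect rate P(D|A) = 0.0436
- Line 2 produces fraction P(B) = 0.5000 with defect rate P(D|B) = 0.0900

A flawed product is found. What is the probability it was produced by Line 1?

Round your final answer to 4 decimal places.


Let A = from Line 1, D = flawed

Given:
- P(A) = 0.5000, P(B) = 0.5000
- P(D|A) = 0.0436, P(D|B) = 0.0900

Step 1: Find P(D)
P(D) = P(D|A)P(A) + P(D|B)P(B)
     = 0.0436 × 0.5000 + 0.0900 × 0.5000
     = 0.02180000 + 0.04500000
     = 0.06680000

Step 2: Apply Bayes' theorem
P(A|D) = P(D|A)P(A) / P(D)
       = 0.02180000 / 0.06680000
       = 0.3263


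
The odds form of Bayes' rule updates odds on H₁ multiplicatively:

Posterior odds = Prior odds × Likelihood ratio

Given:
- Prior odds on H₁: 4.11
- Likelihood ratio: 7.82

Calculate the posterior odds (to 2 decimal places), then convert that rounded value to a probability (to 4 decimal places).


Step 1: Calculate posterior odds
Posterior odds = Prior odds × LR
               = 4.11 × 7.82
               = 32.14

Step 2: Convert to probability
P(H₁|E) = Posterior odds / (1 + Posterior odds)
       = 32.14 / (1 + 32.14)
       = 32.14 / 33.14
       = 0.9698

The evidence increased P(H₁) from 0.8043 to 0.9698.


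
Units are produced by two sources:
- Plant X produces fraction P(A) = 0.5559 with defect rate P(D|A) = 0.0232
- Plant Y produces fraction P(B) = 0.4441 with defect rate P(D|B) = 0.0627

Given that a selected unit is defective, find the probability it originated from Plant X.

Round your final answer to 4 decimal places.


Let A = from Plant X, D = defective

Given:
- P(A) = 0.5559, P(B) = 0.4441
- P(D|A) = 0.0232, P(D|B) = 0.0627

Step 1: Find P(D)
P(D) = P(D|A)P(A) + P(D|B)P(B)
     = 0.0232 × 0.5559 + 0.0627 × 0.4441
     = 0.01289688 + 0.02784507
     = 0.04074195

Step 2: Apply Bayes' theorem
P(A|D) = P(D|A)P(A) / P(D)
       = 0.01289688 / 0.04074195
       = 0.3166


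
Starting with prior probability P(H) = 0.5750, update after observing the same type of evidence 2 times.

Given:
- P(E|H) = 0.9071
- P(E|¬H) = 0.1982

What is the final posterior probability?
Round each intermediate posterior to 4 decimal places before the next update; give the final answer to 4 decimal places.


Sequential Bayesian updating:

Initial prior: P(H) = 0.5750

Update 1:
  P(E) = 0.9071 × 0.5750 + 0.1982 × 0.4250 = 0.52158250 + 0.08423500 = 0.60581750
  P(H|E) = 0.52158250 / 0.60581750 = 0.8610

Update 2:
  P(E) = 0.9071 × 0.8610 + 0.1982 × 0.1390 = 0.78101310 + 0.02754980 = 0.80856290
  P(H|E) = 0.78101310 / 0.80856290 = 0.9659

Final posterior: 0.9659


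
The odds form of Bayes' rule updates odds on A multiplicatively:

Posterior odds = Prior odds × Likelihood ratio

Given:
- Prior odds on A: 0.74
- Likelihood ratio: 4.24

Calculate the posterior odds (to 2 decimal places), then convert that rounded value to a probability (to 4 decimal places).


Step 1: Calculate posterior odds
Posterior odds = Prior odds × LR
               = 0.74 × 4.24
               = 3.14

Step 2: Convert to probability
P(A|E) = Posterior odds / (1 + Posterior odds)
       = 3.14 / (1 + 3.14)
       = 3.14 / 4.14
       = 0.7585

The evidence increased P(A) from 0.4253 to 0.7585.


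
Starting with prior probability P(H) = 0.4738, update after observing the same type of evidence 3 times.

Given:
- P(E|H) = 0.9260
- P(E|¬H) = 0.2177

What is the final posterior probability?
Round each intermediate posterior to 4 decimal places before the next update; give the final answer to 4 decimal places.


Sequential Bayesian updating:

Initial prior: P(H) = 0.4738

Update 1:
  P(E) = 0.9260 × 0.4738 + 0.2177 × 0.5262 = 0.43873880 + 0.11455374 = 0.55329254
  P(H|E) = 0.43873880 / 0.55329254 = 0.7930

Update 2:
  P(E) = 0.9260 × 0.7930 + 0.2177 × 0.2070 = 0.73431800 + 0.04506390 = 0.77938190
  P(H|E) = 0.73431800 / 0.77938190 = 0.9422

Update 3:
  P(E) = 0.9260 × 0.9422 + 0.2177 × 0.0578 = 0.87247720 + 0.01258306 = 0.88506026
  P(H|E) = 0.87247720 / 0.88506026 = 0.9858

Final posterior: 0.9858


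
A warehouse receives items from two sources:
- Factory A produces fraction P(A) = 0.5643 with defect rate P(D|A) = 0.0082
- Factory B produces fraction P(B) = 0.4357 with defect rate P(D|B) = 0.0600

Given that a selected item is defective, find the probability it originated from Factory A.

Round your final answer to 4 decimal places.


Let A = from Factory A, D = defective

Given:
- P(A) = 0.5643, P(B) = 0.4357
- P(D|A) = 0.0082, P(D|B) = 0.0600

Step 1: Find P(D)
P(D) = P(D|A)P(A) + P(D|B)P(B)
     = 0.0082 × 0.5643 + 0.0600 × 0.4357
     = 0.00462726 + 0.02614200
     = 0.03076926

Step 2: Apply Bayes' theorem
P(A|D) = P(D|A)P(A) / P(D)
       = 0.00462726 / 0.03076926
       = 0.1504


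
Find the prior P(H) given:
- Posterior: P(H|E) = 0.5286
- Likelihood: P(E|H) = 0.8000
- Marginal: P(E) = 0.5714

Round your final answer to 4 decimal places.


From Bayes' theorem: P(H|E) = P(E|H) × P(H) / P(E)

Rearranging for P(H):
P(H) = P(H|E) × P(E) / P(E|H)
     = 0.5286 × 0.5714 / 0.8000
     = 0.30204204 / 0.8000
     = 0.3776


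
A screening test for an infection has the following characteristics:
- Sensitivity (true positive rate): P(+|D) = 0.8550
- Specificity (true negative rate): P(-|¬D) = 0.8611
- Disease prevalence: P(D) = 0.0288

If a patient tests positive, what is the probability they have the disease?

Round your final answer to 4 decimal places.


Let D = has disease, + = positive test

Given:
- P(D) = 0.0288 (prevalence)
- P(+|D) = 0.8550 (sensitivity)
- P(-|¬D) = 0.8611 (specificity)
- P(+|¬D) = 0.1389 (false positive rate = 1 - specificity)

Step 1: Find P(+)
P(+) = P(+|D)P(D) + P(+|¬D)P(¬D)
     = 0.8550 × 0.0288 + 0.1389 × 0.9712
     = 0.02462400 + 0.13489968
     = 0.15952368

Step 2: Apply Bayes' theorem for P(D|+)
P(D|+) = P(+|D)P(D) / P(+)
       = 0.02462400 / 0.15952368
       = 0.1544


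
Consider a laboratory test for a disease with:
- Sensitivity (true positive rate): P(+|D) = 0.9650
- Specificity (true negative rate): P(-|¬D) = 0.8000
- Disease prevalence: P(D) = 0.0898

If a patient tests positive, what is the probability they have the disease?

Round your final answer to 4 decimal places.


Let D = has disease, + = positive test

Given:
- P(D) = 0.0898 (prevalence)
- P(+|D) = 0.9650 (sensitivity)
- P(-|¬D) = 0.8000 (specificity)
- P(+|¬D) = 0.2000 (false positive rate = 1 - specificity)

Step 1: Find P(+)
P(+) = P(+|D)P(D) + P(+|¬D)P(¬D)
     = 0.9650 × 0.0898 + 0.2000 × 0.9102
     = 0.08665700 + 0.18204000
     = 0.26869700

Step 2: Apply Bayes' theorem for P(D|+)
P(D|+) = P(+|D)P(D) / P(+)
       = 0.08665700 / 0.26869700
       = 0.3225


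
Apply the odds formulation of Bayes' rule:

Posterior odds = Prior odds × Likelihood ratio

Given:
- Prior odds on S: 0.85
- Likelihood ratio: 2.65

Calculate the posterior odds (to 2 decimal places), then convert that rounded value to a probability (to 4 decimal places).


Step 1: Calculate posterior odds
Posterior odds = Prior odds × LR
               = 0.85 × 2.65
               = 2.25

Step 2: Convert to probability
P(S|E) = Posterior odds / (1 + Posterior odds)
       = 2.25 / (1 + 2.25)
       = 2.25 / 3.25
       = 0.6923

The evidence increased P(S) from 0.4595 to 0.6923.


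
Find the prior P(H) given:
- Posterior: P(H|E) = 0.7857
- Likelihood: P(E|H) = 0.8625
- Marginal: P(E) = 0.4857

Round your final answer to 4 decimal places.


From Bayes' theorem: P(H|E) = P(E|H) × P(H) / P(E)

Rearranging for P(H):
P(H) = P(H|E) × P(E) / P(E|H)
     = 0.7857 × 0.4857 / 0.8625
     = 0.38161449 / 0.8625
     = 0.4425


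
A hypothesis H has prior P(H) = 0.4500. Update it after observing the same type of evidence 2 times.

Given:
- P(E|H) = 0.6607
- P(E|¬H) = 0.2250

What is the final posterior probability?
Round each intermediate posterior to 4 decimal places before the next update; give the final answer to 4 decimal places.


Sequential Bayesian updating:

Initial prior: P(H) = 0.4500

Update 1:
  P(E) = 0.6607 × 0.4500 + 0.2250 × 0.5500 = 0.29731500 + 0.12375000 = 0.42106500
  P(H|E) = 0.29731500 / 0.42106500 = 0.7061

Update 2:
  P(E) = 0.6607 × 0.7061 + 0.2250 × 0.2939 = 0.46652027 + 0.06612750 = 0.53264777
  P(H|E) = 0.46652027 / 0.53264777 = 0.8759

Final posterior: 0.8759


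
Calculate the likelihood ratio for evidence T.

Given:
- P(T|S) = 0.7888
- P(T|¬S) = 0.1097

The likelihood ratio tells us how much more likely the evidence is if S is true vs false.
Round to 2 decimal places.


Likelihood Ratio (LR) = P(T|S) / P(T|¬S)

LR = 0.7888 / 0.1097
   = 7.19

The evidence is 7.19 times more likely if S is true than if S is false.
Since LR > 1, the evidence supports S over ¬S.


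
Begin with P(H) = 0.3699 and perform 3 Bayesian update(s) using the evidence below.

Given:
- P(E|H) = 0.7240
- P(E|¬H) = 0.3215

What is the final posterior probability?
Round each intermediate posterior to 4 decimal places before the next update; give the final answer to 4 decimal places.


Sequential Bayesian updating:

Initial prior: P(H) = 0.3699

Update 1:
  P(E) = 0.7240 × 0.3699 + 0.3215 × 0.6301 = 0.26780760 + 0.20257715 = 0.47038475
  P(H|E) = 0.26780760 / 0.47038475 = 0.5693

Update 2:
  P(E) = 0.7240 × 0.5693 + 0.3215 × 0.4307 = 0.41217320 + 0.13847005 = 0.55064325
  P(H|E) = 0.41217320 / 0.55064325 = 0.7485

Update 3:
  P(E) = 0.7240 × 0.7485 + 0.3215 × 0.2515 = 0.54191400 + 0.08085725 = 0.62277125
  P(H|E) = 0.54191400 / 0.62277125 = 0.8702

Final posterior: 0.8702
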